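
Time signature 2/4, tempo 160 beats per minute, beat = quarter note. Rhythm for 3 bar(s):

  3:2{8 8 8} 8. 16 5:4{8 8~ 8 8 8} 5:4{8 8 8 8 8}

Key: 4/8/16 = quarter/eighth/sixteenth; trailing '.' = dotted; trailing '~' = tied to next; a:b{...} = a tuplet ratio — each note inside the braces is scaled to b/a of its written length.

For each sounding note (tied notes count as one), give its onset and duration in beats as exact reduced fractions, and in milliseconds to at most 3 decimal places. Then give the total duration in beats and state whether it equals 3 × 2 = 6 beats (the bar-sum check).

1) 0.0ms=0b +125.0ms=1/3b
2) 125.0ms=1/3b +125.0ms=1/3b
3) 250.0ms=2/3b +125.0ms=1/3b
4) 375.0ms=1b +281.25ms=3/4b
5) 656.25ms=7/4b +93.75ms=1/4b
6) 750.0ms=2b +150.0ms=2/5b
7) 900.0ms=12/5b +300.0ms=4/5b
8) 1200.0ms=16/5b +150.0ms=2/5b
9) 1350.0ms=18/5b +150.0ms=2/5b
10) 1500.0ms=4b +150.0ms=2/5b
11) 1650.0ms=22/5b +150.0ms=2/5b
12) 1800.0ms=24/5b +150.0ms=2/5b
13) 1950.0ms=26/5b +150.0ms=2/5b
14) 2100.0ms=28/5b +150.0ms=2/5b
Σ=6b of 6 (160bpm 2/4) — PASS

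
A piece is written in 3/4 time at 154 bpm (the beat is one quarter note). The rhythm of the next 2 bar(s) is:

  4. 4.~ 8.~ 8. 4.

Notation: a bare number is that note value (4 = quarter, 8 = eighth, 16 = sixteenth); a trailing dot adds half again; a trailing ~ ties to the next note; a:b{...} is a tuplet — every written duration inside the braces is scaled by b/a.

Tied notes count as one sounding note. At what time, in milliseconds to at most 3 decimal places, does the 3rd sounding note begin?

note 3 onset = 9/2b = 1753.247ms

1. 0.0ms @ 0 + 584.416ms (3/2)
2. 584.416ms @ 3/2 + 1168.831ms (3)
3. 1753.247ms @ 9/2 + 584.416ms (3/2)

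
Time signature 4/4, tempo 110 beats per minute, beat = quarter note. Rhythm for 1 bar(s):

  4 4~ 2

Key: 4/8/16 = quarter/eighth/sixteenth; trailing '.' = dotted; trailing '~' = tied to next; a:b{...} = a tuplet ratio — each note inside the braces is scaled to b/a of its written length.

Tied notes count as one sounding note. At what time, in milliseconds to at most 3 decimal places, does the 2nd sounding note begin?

1. 0.0ms @ 0 + 545.455ms (1)
2. 545.455ms @ 1 + 1636.364ms (3)

note 2 onset = 1b = 545.455ms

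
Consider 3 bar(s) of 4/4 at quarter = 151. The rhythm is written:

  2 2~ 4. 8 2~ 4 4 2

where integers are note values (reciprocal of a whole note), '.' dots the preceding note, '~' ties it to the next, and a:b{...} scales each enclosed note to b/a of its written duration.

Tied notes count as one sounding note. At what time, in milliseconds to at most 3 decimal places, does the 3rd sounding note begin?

1. 0.0ms @ 0 + 794.702ms (2)
2. 794.702ms @ 2 + 1390.728ms (7/2)
3. 2185.43ms @ 11/2 + 198.675ms (1/2)
4. 2384.106ms @ 6 + 1192.053ms (3)
5. 3576.159ms @ 9 + 397.351ms (1)
6. 3973.51ms @ 10 + 794.702ms (2)

note 3 onset = 11/2b = 2185.43ms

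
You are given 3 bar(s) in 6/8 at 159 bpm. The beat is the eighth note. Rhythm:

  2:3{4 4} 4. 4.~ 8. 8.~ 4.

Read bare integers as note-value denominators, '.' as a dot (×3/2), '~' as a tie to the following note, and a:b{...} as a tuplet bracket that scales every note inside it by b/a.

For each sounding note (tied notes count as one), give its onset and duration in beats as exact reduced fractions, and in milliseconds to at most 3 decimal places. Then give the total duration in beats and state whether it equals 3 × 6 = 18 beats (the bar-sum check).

1) 0.0ms=0b +1132.075ms=3b
2) 1132.075ms=3b +1132.075ms=3b
3) 2264.151ms=6b +1132.075ms=3b
4) 3396.226ms=9b +1698.113ms=9/2b
5) 5094.34ms=27/2b +1698.113ms=9/2b
Σ=18b of 18 (159bpm 6/8) — PASS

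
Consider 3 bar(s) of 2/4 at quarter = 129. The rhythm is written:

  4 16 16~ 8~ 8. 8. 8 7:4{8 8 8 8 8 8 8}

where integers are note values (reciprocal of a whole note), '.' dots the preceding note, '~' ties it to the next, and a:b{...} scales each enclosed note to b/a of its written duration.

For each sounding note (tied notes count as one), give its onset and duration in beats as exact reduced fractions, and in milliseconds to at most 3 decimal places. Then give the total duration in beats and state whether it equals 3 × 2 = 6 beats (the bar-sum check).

1) 0.0ms=0b +465.116ms=1b
2) 465.116ms=1b +116.279ms=1/4b
3) 581.395ms=5/4b +697.674ms=3/2b
4) 1279.07ms=11/4b +348.837ms=3/4b
5) 1627.907ms=7/2b +232.558ms=1/2b
6) 1860.465ms=4b +132.89ms=2/7b
7) 1993.355ms=30/7b +132.89ms=2/7b
8) 2126.246ms=32/7b +132.89ms=2/7b
9) 2259.136ms=34/7b +132.89ms=2/7b
10) 2392.027ms=36/7b +132.89ms=2/7b
11) 2524.917ms=38/7b +132.89ms=2/7b
12) 2657.807ms=40/7b +132.89ms=2/7b
Σ=6b of 6 (129bpm 2/4) — PASS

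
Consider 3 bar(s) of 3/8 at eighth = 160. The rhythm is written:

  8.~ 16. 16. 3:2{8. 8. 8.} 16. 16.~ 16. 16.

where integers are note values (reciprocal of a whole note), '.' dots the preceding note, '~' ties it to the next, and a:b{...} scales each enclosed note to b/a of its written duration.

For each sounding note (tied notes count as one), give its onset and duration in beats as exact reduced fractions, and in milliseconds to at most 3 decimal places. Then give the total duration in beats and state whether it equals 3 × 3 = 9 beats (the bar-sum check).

1) 0.0ms=0b +843.75ms=9/4b
2) 843.75ms=9/4b +281.25ms=3/4b
3) 1125.0ms=3b +375.0ms=1b
4) 1500.0ms=4b +375.0ms=1b
5) 1875.0ms=5b +375.0ms=1b
6) 2250.0ms=6b +281.25ms=3/4b
7) 2531.25ms=27/4b +562.5ms=3/2b
8) 3093.75ms=33/4b +281.25ms=3/4b
Σ=9b of 9 (160bpm 3/8) — PASS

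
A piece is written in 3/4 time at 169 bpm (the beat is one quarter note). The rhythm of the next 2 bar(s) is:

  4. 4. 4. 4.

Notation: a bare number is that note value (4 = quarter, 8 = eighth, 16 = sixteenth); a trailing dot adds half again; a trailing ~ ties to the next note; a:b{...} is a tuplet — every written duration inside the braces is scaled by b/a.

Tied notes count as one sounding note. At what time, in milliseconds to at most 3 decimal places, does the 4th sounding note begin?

note 4 onset = 9/2b = 1597.633ms

1. 0.0ms @ 0 + 532.544ms (3/2)
2. 532.544ms @ 3/2 + 532.544ms (3/2)
3. 1065.089ms @ 3 + 532.544ms (3/2)
4. 1597.633ms @ 9/2 + 532.544ms (3/2)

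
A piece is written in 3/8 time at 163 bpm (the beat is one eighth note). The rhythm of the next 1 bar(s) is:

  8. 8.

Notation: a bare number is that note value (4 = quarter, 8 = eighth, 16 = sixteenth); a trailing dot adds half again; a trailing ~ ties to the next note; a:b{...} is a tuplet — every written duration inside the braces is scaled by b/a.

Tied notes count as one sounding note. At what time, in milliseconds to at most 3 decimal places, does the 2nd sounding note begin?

note 2 onset = 3/2b = 552.147ms

1. 0.0ms @ 0 + 552.147ms (3/2)
2. 552.147ms @ 3/2 + 552.147ms (3/2)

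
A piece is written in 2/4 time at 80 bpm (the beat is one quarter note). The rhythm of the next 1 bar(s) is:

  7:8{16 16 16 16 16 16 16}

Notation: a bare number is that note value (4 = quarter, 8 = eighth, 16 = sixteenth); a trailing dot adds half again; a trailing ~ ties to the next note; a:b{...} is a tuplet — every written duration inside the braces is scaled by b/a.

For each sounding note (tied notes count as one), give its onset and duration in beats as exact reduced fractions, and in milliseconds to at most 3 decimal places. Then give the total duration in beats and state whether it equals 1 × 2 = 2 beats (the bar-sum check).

1) 0.0ms=0b +214.286ms=2/7b
2) 214.286ms=2/7b +214.286ms=2/7b
3) 428.571ms=4/7b +214.286ms=2/7b
4) 642.857ms=6/7b +214.286ms=2/7b
5) 857.143ms=8/7b +214.286ms=2/7b
6) 1071.429ms=10/7b +214.286ms=2/7b
7) 1285.714ms=12/7b +214.286ms=2/7b
Σ=2b of 2 (80bpm 2/4) — PASS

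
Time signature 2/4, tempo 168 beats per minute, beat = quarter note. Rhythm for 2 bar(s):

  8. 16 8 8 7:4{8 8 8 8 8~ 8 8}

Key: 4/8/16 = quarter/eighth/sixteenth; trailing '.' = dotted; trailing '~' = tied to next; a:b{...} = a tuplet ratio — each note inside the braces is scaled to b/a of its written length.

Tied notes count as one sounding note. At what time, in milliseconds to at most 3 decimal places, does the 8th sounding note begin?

note 8 onset = 20/7b = 1020.408ms

1. 0.0ms @ 0 + 267.857ms (3/4)
2. 267.857ms @ 3/4 + 89.286ms (1/4)
3. 357.143ms @ 1 + 178.571ms (1/2)
4. 535.714ms @ 3/2 + 178.571ms (1/2)
5. 714.286ms @ 2 + 102.041ms (2/7)
6. 816.327ms @ 16/7 + 102.041ms (2/7)
7. 918.367ms @ 18/7 + 102.041ms (2/7)
8. 1020.408ms @ 20/7 + 102.041ms (2/7)
9. 1122.449ms @ 22/7 + 204.082ms (4/7)
10. 1326.531ms @ 26/7 + 102.041ms (2/7)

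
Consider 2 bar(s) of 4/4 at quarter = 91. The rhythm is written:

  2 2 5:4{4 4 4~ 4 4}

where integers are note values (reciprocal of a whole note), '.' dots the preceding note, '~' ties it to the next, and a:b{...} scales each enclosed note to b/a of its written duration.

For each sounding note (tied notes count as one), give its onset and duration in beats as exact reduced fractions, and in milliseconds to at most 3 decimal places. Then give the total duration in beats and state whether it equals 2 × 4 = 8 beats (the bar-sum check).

1) 0.0ms=0b +1318.681ms=2b
2) 1318.681ms=2b +1318.681ms=2b
3) 2637.363ms=4b +527.473ms=4/5b
4) 3164.835ms=24/5b +527.473ms=4/5b
5) 3692.308ms=28/5b +1054.945ms=8/5b
6) 4747.253ms=36/5b +527.473ms=4/5b
Σ=8b of 8 (91bpm 4/4) — PASS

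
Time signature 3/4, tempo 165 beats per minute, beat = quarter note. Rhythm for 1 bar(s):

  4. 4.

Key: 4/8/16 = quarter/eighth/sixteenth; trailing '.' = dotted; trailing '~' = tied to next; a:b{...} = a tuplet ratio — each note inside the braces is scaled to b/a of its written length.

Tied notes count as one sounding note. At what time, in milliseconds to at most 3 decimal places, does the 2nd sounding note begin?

note 2 onset = 3/2b = 545.455ms

1. 0.0ms @ 0 + 545.455ms (3/2)
2. 545.455ms @ 3/2 + 545.455ms (3/2)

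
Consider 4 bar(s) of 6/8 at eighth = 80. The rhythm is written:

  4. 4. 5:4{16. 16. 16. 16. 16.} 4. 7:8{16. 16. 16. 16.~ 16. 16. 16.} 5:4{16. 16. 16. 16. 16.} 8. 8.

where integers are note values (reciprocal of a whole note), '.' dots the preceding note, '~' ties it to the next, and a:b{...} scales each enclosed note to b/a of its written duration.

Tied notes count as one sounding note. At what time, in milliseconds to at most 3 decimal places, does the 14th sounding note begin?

note 14 onset = 120/7b = 12857.143ms

1. 0.0ms @ 0 + 2250.0ms (3)
2. 2250.0ms @ 3 + 2250.0ms (3)
3. 4500.0ms @ 6 + 450.0ms (3/5)
4. 4950.0ms @ 33/5 + 450.0ms (3/5)
5. 5400.0ms @ 36/5 + 450.0ms (3/5)
6. 5850.0ms @ 39/5 + 450.0ms (3/5)
7. 6300.0ms @ 42/5 + 450.0ms (3/5)
8. 6750.0ms @ 9 + 2250.0ms (3)
9. 9000.0ms @ 12 + 642.857ms (6/7)
10. 9642.857ms @ 90/7 + 642.857ms (6/7)
11. 10285.714ms @ 96/7 + 642.857ms (6/7)
12. 10928.571ms @ 102/7 + 1285.714ms (12/7)
13. 12214.286ms @ 114/7 + 642.857ms (6/7)
14. 12857.143ms @ 120/7 + 642.857ms (6/7)
15. 13500.0ms @ 18 + 450.0ms (3/5)
16. 13950.0ms @ 93/5 + 450.0ms (3/5)
17. 14400.0ms @ 96/5 + 450.0ms (3/5)
18. 14850.0ms @ 99/5 + 450.0ms (3/5)
19. 15300.0ms @ 102/5 + 450.0ms (3/5)
20. 15750.0ms @ 21 + 1125.0ms (3/2)
21. 16875.0ms @ 45/2 + 1125.0ms (3/2)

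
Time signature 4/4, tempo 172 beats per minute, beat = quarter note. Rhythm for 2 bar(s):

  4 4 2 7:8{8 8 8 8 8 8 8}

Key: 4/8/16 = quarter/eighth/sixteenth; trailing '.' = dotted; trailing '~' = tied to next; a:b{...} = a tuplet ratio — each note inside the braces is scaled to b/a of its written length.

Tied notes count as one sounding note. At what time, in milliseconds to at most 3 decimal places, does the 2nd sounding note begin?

1. 0.0ms @ 0 + 348.837ms (1)
2. 348.837ms @ 1 + 348.837ms (1)
3. 697.674ms @ 2 + 697.674ms (2)
4. 1395.349ms @ 4 + 199.336ms (4/7)
5. 1594.684ms @ 32/7 + 199.336ms (4/7)
6. 1794.02ms @ 36/7 + 199.336ms (4/7)
7. 1993.355ms @ 40/7 + 199.336ms (4/7)
8. 2192.691ms @ 44/7 + 199.336ms (4/7)
9. 2392.027ms @ 48/7 + 199.336ms (4/7)
10. 2591.362ms @ 52/7 + 199.336ms (4/7)

note 2 onset = 1b = 348.837ms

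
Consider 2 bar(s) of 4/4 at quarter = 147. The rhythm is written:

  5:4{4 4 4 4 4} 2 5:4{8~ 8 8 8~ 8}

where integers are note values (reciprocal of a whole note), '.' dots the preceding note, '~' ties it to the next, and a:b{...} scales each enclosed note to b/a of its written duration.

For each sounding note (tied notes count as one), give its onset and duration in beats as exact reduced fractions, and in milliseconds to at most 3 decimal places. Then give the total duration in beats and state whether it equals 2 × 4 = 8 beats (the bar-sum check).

1) 0.0ms=0b +326.531ms=4/5b
2) 326.531ms=4/5b +326.531ms=4/5b
3) 653.061ms=8/5b +326.531ms=4/5b
4) 979.592ms=12/5b +326.531ms=4/5b
5) 1306.122ms=16/5b +326.531ms=4/5b
6) 1632.653ms=4b +816.327ms=2b
7) 2448.98ms=6b +326.531ms=4/5b
8) 2775.51ms=34/5b +163.265ms=2/5b
9) 2938.776ms=36/5b +326.531ms=4/5b
Σ=8b of 8 (147bpm 4/4) — PASS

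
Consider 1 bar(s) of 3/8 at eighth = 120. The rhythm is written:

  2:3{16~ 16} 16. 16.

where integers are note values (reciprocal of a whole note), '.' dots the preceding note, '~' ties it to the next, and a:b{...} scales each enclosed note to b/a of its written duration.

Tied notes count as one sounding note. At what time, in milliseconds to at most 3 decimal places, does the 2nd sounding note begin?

note 2 onset = 3/2b = 750.0ms

1. 0.0ms @ 0 + 750.0ms (3/2)
2. 750.0ms @ 3/2 + 375.0ms (3/4)
3. 1125.0ms @ 9/4 + 375.0ms (3/4)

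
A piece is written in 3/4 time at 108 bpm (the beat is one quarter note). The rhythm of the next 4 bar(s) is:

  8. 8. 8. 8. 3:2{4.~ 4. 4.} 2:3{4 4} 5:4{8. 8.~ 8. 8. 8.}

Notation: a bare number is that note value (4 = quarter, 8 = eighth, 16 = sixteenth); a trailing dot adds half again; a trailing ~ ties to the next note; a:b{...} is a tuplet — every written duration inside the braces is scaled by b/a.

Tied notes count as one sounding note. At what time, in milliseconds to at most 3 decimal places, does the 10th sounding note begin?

note 10 onset = 48/5b = 5333.333ms

1. 0.0ms @ 0 + 416.667ms (3/4)
2. 416.667ms @ 3/4 + 416.667ms (3/4)
3. 833.333ms @ 3/2 + 416.667ms (3/4)
4. 1250.0ms @ 9/4 + 416.667ms (3/4)
5. 1666.667ms @ 3 + 1111.111ms (2)
6. 2777.778ms @ 5 + 555.556ms (1)
7. 3333.333ms @ 6 + 833.333ms (3/2)
8. 4166.667ms @ 15/2 + 833.333ms (3/2)
9. 5000.0ms @ 9 + 333.333ms (3/5)
10. 5333.333ms @ 48/5 + 666.667ms (6/5)
11. 6000.0ms @ 54/5 + 333.333ms (3/5)
12. 6333.333ms @ 57/5 + 333.333ms (3/5)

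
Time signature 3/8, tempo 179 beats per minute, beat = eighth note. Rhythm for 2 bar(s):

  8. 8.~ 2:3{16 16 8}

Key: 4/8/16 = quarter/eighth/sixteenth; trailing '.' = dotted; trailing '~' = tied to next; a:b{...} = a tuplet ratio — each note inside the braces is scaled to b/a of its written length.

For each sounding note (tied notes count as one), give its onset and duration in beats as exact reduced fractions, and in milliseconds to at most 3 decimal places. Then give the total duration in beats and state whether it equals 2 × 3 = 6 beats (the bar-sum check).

1) 0.0ms=0b +502.793ms=3/2b
2) 502.793ms=3/2b +754.19ms=9/4b
3) 1256.983ms=15/4b +251.397ms=3/4b
4) 1508.38ms=9/2b +502.793ms=3/2b
Σ=6b of 6 (179bpm 3/8) — PASS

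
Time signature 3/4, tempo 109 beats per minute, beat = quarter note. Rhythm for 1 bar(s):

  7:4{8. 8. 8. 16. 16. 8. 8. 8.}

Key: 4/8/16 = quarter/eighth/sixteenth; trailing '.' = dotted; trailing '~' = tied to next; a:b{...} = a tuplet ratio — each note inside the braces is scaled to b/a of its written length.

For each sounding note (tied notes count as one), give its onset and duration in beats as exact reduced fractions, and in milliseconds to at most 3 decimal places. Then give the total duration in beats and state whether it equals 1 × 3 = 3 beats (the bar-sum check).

1) 0.0ms=0b +235.911ms=3/7b
2) 235.911ms=3/7b +235.911ms=3/7b
3) 471.822ms=6/7b +235.911ms=3/7b
4) 707.733ms=9/7b +117.955ms=3/14b
5) 825.688ms=3/2b +117.955ms=3/14b
6) 943.644ms=12/7b +235.911ms=3/7b
7) 1179.554ms=15/7b +235.911ms=3/7b
8) 1415.465ms=18/7b +235.911ms=3/7b
Σ=3b of 3 (109bpm 3/4) — PASS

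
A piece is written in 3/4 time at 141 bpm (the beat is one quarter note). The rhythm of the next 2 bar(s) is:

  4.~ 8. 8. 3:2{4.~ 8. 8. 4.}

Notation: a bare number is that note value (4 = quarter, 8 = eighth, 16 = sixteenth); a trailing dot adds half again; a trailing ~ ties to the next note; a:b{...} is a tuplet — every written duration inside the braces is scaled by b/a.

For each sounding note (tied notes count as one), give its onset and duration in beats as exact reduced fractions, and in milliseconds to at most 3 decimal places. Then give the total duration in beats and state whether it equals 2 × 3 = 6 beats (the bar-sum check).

1) 0.0ms=0b +957.447ms=9/4b
2) 957.447ms=9/4b +319.149ms=3/4b
3) 1276.596ms=3b +638.298ms=3/2b
4) 1914.894ms=9/2b +212.766ms=1/2b
5) 2127.66ms=5b +425.532ms=1b
Σ=6b of 6 (141bpm 3/4) — PASS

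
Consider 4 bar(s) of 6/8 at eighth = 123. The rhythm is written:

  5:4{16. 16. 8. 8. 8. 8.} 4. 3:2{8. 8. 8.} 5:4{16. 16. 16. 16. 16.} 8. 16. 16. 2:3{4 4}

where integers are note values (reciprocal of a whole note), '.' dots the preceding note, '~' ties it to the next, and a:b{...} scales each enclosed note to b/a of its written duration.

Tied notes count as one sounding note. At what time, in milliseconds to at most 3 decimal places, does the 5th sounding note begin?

note 5 onset = 18/5b = 1756.098ms

1. 0.0ms @ 0 + 292.683ms (3/5)
2. 292.683ms @ 3/5 + 292.683ms (3/5)
3. 585.366ms @ 6/5 + 585.366ms (6/5)
4. 1170.732ms @ 12/5 + 585.366ms (6/5)
5. 1756.098ms @ 18/5 + 585.366ms (6/5)
6. 2341.463ms @ 24/5 + 585.366ms (6/5)
7. 2926.829ms @ 6 + 1463.415ms (3)
8. 4390.244ms @ 9 + 487.805ms (1)
9. 4878.049ms @ 10 + 487.805ms (1)
10. 5365.854ms @ 11 + 487.805ms (1)
11. 5853.659ms @ 12 + 292.683ms (3/5)
12. 6146.341ms @ 63/5 + 292.683ms (3/5)
13. 6439.024ms @ 66/5 + 292.683ms (3/5)
14. 6731.707ms @ 69/5 + 292.683ms (3/5)
15. 7024.39ms @ 72/5 + 292.683ms (3/5)
16. 7317.073ms @ 15 + 731.707ms (3/2)
17. 8048.78ms @ 33/2 + 365.854ms (3/4)
18. 8414.634ms @ 69/4 + 365.854ms (3/4)
19. 8780.488ms @ 18 + 1463.415ms (3)
20. 10243.902ms @ 21 + 1463.415ms (3)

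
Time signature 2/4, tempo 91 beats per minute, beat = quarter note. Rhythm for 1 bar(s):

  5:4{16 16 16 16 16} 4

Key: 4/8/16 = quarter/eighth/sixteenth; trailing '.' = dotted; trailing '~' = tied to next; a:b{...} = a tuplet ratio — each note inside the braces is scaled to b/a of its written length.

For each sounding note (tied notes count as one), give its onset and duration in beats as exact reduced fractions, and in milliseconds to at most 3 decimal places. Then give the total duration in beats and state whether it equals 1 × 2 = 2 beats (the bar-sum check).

1) 0.0ms=0b +131.868ms=1/5b
2) 131.868ms=1/5b +131.868ms=1/5b
3) 263.736ms=2/5b +131.868ms=1/5b
4) 395.604ms=3/5b +131.868ms=1/5b
5) 527.473ms=4/5b +131.868ms=1/5b
6) 659.341ms=1b +659.341ms=1b
Σ=2b of 2 (91bpm 2/4) — PASS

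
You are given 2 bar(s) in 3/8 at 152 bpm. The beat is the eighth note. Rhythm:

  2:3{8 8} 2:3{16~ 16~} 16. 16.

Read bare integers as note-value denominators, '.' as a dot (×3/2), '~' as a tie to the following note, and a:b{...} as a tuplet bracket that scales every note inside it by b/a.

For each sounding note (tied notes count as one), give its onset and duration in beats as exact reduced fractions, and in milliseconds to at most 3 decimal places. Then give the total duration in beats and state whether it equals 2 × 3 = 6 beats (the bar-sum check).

1) 0.0ms=0b +592.105ms=3/2b
2) 592.105ms=3/2b +592.105ms=3/2b
3) 1184.211ms=3b +888.158ms=9/4b
4) 2072.368ms=21/4b +296.053ms=3/4b
Σ=6b of 6 (152bpm 3/8) — PASS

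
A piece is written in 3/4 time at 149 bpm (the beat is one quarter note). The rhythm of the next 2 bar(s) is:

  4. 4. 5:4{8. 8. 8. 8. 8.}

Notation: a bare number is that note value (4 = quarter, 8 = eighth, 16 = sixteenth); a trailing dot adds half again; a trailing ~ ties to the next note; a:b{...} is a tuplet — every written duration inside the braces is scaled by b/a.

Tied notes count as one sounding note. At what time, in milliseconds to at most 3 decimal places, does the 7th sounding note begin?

note 7 onset = 27/5b = 2174.497ms

1. 0.0ms @ 0 + 604.027ms (3/2)
2. 604.027ms @ 3/2 + 604.027ms (3/2)
3. 1208.054ms @ 3 + 241.611ms (3/5)
4. 1449.664ms @ 18/5 + 241.611ms (3/5)
5. 1691.275ms @ 21/5 + 241.611ms (3/5)
6. 1932.886ms @ 24/5 + 241.611ms (3/5)
7. 2174.497ms @ 27/5 + 241.611ms (3/5)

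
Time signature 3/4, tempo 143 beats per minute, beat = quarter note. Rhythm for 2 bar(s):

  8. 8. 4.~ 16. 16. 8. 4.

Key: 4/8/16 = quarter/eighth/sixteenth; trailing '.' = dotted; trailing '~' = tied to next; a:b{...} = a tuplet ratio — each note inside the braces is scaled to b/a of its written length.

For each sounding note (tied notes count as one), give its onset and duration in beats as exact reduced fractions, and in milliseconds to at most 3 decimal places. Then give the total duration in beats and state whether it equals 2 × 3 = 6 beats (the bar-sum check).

1) 0.0ms=0b +314.685ms=3/4b
2) 314.685ms=3/4b +314.685ms=3/4b
3) 629.371ms=3/2b +786.713ms=15/8b
4) 1416.084ms=27/8b +157.343ms=3/8b
5) 1573.427ms=15/4b +314.685ms=3/4b
6) 1888.112ms=9/2b +629.371ms=3/2b
Σ=6b of 6 (143bpm 3/4) — PASS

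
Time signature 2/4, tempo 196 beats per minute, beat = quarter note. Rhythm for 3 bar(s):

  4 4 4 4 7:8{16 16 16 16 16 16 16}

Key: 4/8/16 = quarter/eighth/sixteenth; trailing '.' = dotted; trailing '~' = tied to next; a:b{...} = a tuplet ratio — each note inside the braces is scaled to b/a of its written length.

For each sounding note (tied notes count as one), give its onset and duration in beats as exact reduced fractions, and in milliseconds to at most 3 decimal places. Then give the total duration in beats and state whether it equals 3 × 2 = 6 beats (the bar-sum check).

1) 0.0ms=0b +306.122ms=1b
2) 306.122ms=1b +306.122ms=1b
3) 612.245ms=2b +306.122ms=1b
4) 918.367ms=3b +306.122ms=1b
5) 1224.49ms=4b +87.464ms=2/7b
6) 1311.953ms=30/7b +87.464ms=2/7b
7) 1399.417ms=32/7b +87.464ms=2/7b
8) 1486.88ms=34/7b +87.464ms=2/7b
9) 1574.344ms=36/7b +87.464ms=2/7b
10) 1661.808ms=38/7b +87.464ms=2/7b
11) 1749.271ms=40/7b +87.464ms=2/7b
Σ=6b of 6 (196bpm 2/4) — PASS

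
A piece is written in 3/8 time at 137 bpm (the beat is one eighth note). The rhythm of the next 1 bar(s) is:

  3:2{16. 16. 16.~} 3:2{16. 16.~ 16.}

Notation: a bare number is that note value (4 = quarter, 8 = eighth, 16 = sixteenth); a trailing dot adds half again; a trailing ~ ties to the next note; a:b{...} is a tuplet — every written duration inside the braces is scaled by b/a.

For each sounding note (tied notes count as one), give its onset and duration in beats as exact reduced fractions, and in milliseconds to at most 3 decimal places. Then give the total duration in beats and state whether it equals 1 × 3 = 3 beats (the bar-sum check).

1) 0.0ms=0b +218.978ms=1/2b
2) 218.978ms=1/2b +218.978ms=1/2b
3) 437.956ms=1b +437.956ms=1b
4) 875.912ms=2b +437.956ms=1b
Σ=3b of 3 (137bpm 3/8) — PASS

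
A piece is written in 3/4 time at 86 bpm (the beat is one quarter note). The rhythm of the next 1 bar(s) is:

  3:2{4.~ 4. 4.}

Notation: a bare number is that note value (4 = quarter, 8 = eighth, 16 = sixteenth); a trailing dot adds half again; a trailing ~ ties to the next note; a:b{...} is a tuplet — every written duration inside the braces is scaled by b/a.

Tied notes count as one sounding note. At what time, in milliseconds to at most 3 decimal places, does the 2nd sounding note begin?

1. 0.0ms @ 0 + 1395.349ms (2)
2. 1395.349ms @ 2 + 697.674ms (1)

note 2 onset = 2b = 1395.349ms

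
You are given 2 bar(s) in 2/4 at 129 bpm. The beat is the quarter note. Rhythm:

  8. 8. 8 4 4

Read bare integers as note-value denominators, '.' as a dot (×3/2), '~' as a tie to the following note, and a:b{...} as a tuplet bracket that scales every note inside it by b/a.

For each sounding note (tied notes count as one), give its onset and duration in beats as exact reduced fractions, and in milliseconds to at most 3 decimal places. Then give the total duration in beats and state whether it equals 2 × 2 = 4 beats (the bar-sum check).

1) 0.0ms=0b +348.837ms=3/4b
2) 348.837ms=3/4b +348.837ms=3/4b
3) 697.674ms=3/2b +232.558ms=1/2b
4) 930.233ms=2b +465.116ms=1b
5) 1395.349ms=3b +465.116ms=1b
Σ=4b of 4 (129bpm 2/4) — PASS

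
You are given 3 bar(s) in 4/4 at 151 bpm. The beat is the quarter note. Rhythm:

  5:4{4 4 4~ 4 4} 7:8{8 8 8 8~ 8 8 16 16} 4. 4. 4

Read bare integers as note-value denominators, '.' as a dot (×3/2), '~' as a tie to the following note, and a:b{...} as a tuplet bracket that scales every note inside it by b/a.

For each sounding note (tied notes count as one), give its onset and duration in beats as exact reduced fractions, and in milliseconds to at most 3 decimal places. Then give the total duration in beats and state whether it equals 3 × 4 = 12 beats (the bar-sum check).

1) 0.0ms=0b +317.881ms=4/5b
2) 317.881ms=4/5b +317.881ms=4/5b
3) 635.762ms=8/5b +635.762ms=8/5b
4) 1271.523ms=16/5b +317.881ms=4/5b
5) 1589.404ms=4b +227.058ms=4/7b
6) 1816.462ms=32/7b +227.058ms=4/7b
7) 2043.519ms=36/7b +227.058ms=4/7b
8) 2270.577ms=40/7b +454.115ms=8/7b
9) 2724.693ms=48/7b +227.058ms=4/7b
10) 2951.75ms=52/7b +113.529ms=2/7b
11) 3065.279ms=54/7b +113.529ms=2/7b
12) 3178.808ms=8b +596.026ms=3/2b
13) 3774.834ms=19/2b +596.026ms=3/2b
14) 4370.861ms=11b +397.351ms=1b
Σ=12b of 12 (151bpm 4/4) — PASS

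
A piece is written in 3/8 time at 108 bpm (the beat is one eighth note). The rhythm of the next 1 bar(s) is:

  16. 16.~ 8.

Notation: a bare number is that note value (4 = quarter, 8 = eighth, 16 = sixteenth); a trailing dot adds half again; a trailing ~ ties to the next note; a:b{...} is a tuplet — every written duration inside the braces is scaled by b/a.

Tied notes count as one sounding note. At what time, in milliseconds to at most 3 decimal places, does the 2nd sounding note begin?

1. 0.0ms @ 0 + 416.667ms (3/4)
2. 416.667ms @ 3/4 + 1250.0ms (9/4)

note 2 onset = 3/4b = 416.667ms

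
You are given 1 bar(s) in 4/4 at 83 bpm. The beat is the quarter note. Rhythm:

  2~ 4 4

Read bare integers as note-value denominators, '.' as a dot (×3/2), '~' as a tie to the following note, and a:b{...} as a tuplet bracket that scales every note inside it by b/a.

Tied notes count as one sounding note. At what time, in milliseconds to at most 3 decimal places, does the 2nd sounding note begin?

1. 0.0ms @ 0 + 2168.675ms (3)
2. 2168.675ms @ 3 + 722.892ms (1)

note 2 onset = 3b = 2168.675ms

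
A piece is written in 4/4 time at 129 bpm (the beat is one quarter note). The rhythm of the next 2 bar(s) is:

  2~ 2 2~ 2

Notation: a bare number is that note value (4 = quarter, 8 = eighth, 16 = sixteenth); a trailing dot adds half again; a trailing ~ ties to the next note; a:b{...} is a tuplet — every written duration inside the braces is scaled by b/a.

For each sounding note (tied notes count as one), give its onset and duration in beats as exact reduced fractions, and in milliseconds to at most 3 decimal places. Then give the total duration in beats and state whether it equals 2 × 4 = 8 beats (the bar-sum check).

1) 0.0ms=0b +1860.465ms=4b
2) 1860.465ms=4b +1860.465ms=4b
Σ=8b of 8 (129bpm 4/4) — PASS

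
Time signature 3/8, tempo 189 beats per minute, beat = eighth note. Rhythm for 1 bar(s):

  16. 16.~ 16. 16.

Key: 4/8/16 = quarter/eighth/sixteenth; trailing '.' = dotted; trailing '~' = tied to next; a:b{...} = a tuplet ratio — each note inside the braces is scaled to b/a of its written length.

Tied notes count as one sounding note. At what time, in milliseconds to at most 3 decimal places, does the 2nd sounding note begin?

1. 0.0ms @ 0 + 238.095ms (3/4)
2. 238.095ms @ 3/4 + 476.19ms (3/2)
3. 714.286ms @ 9/4 + 238.095ms (3/4)

note 2 onset = 3/4b = 238.095ms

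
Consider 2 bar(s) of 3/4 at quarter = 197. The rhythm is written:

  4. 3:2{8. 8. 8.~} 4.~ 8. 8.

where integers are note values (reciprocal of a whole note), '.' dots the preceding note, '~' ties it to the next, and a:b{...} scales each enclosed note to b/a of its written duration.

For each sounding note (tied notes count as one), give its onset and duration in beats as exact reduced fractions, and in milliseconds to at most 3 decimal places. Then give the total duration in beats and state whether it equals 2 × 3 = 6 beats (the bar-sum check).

1) 0.0ms=0b +456.853ms=3/2b
2) 456.853ms=3/2b +152.284ms=1/2b
3) 609.137ms=2b +152.284ms=1/2b
4) 761.421ms=5/2b +837.563ms=11/4b
5) 1598.985ms=21/4b +228.426ms=3/4b
Σ=6b of 6 (197bpm 3/4) — PASS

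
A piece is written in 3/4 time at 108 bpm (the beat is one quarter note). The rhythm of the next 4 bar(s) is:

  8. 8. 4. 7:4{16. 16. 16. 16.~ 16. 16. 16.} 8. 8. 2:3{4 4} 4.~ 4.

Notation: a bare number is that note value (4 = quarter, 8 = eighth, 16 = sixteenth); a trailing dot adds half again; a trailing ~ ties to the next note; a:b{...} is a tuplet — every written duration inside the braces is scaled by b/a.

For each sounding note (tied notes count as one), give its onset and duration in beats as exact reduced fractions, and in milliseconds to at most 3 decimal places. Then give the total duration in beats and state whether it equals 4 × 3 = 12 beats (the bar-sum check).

1) 0.0ms=0b +416.667ms=3/4b
2) 416.667ms=3/4b +416.667ms=3/4b
3) 833.333ms=3/2b +833.333ms=3/2b
4) 1666.667ms=3b +119.048ms=3/14b
5) 1785.714ms=45/14b +119.048ms=3/14b
6) 1904.762ms=24/7b +119.048ms=3/14b
7) 2023.81ms=51/14b +238.095ms=3/7b
8) 2261.905ms=57/14b +119.048ms=3/14b
9) 2380.952ms=30/7b +119.048ms=3/14b
10) 2500.0ms=9/2b +416.667ms=3/4b
11) 2916.667ms=21/4b +416.667ms=3/4b
12) 3333.333ms=6b +833.333ms=3/2b
13) 4166.667ms=15/2b +833.333ms=3/2b
14) 5000.0ms=9b +1666.667ms=3b
Σ=12b of 12 (108bpm 3/4) — PASS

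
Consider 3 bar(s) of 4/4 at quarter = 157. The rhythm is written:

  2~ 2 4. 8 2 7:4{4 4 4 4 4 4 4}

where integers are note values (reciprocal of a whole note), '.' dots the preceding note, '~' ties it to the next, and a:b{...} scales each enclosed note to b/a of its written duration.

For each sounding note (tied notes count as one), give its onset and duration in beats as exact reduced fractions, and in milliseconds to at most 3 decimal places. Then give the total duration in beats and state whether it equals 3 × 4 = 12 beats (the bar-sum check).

1) 0.0ms=0b +1528.662ms=4b
2) 1528.662ms=4b +573.248ms=3/2b
3) 2101.911ms=11/2b +191.083ms=1/2b
4) 2292.994ms=6b +764.331ms=2b
5) 3057.325ms=8b +218.38ms=4/7b
6) 3275.705ms=60/7b +218.38ms=4/7b
7) 3494.086ms=64/7b +218.38ms=4/7b
8) 3712.466ms=68/7b +218.38ms=4/7b
9) 3930.846ms=72/7b +218.38ms=4/7b
10) 4149.227ms=76/7b +218.38ms=4/7b
11) 4367.607ms=80/7b +218.38ms=4/7b
Σ=12b of 12 (157bpm 4/4) — PASS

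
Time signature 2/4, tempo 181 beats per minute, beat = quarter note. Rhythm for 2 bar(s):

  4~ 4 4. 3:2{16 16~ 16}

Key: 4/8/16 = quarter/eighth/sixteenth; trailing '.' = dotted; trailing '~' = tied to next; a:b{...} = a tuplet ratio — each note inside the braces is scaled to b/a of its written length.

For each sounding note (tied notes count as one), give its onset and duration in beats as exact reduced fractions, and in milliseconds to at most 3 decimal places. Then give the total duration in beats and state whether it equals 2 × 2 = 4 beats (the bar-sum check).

1) 0.0ms=0b +662.983ms=2b
2) 662.983ms=2b +497.238ms=3/2b
3) 1160.221ms=7/2b +55.249ms=1/6b
4) 1215.47ms=11/3b +110.497ms=1/3b
Σ=4b of 4 (181bpm 2/4) — PASS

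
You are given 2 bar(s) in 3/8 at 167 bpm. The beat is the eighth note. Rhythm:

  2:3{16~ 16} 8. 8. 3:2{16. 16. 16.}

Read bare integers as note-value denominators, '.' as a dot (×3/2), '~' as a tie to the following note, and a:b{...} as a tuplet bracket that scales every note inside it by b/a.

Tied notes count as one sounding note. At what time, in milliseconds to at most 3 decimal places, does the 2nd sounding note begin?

note 2 onset = 3/2b = 538.922ms

1. 0.0ms @ 0 + 538.922ms (3/2)
2. 538.922ms @ 3/2 + 538.922ms (3/2)
3. 1077.844ms @ 3 + 538.922ms (3/2)
4. 1616.766ms @ 9/2 + 179.641ms (1/2)
5. 1796.407ms @ 5 + 179.641ms (1/2)
6. 1976.048ms @ 11/2 + 179.641ms (1/2)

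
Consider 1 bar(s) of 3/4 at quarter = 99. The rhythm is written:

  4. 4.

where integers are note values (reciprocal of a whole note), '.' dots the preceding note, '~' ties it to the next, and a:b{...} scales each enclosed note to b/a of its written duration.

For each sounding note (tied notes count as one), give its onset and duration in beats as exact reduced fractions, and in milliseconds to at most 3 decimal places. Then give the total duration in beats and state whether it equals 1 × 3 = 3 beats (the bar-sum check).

1) 0.0ms=0b +909.091ms=3/2b
2) 909.091ms=3/2b +909.091ms=3/2b
Σ=3b of 3 (99bpm 3/4) — PASS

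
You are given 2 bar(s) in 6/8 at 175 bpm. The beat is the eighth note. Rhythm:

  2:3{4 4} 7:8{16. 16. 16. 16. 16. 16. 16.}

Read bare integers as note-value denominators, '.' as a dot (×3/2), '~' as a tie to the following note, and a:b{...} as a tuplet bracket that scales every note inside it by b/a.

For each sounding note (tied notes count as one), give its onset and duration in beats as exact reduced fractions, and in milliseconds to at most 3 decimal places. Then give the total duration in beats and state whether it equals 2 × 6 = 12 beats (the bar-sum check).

1) 0.0ms=0b +1028.571ms=3b
2) 1028.571ms=3b +1028.571ms=3b
3) 2057.143ms=6b +293.878ms=6/7b
4) 2351.02ms=48/7b +293.878ms=6/7b
5) 2644.898ms=54/7b +293.878ms=6/7b
6) 2938.776ms=60/7b +293.878ms=6/7b
7) 3232.653ms=66/7b +293.878ms=6/7b
8) 3526.531ms=72/7b +293.878ms=6/7b
9) 3820.408ms=78/7b +293.878ms=6/7b
Σ=12b of 12 (175bpm 6/8) — PASS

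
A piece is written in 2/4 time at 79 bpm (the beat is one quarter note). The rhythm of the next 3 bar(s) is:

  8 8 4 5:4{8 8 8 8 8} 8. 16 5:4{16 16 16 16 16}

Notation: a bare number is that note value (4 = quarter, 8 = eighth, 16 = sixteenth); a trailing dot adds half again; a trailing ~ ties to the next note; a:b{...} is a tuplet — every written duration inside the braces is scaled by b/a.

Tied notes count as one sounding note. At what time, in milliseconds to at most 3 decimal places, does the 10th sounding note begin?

1. 0.0ms @ 0 + 379.747ms (1/2)
2. 379.747ms @ 1/2 + 379.747ms (1/2)
3. 759.494ms @ 1 + 759.494ms (1)
4. 1518.987ms @ 2 + 303.797ms (2/5)
5. 1822.785ms @ 12/5 + 303.797ms (2/5)
6. 2126.582ms @ 14/5 + 303.797ms (2/5)
7. 2430.38ms @ 16/5 + 303.797ms (2/5)
8. 2734.177ms @ 18/5 + 303.797ms (2/5)
9. 3037.975ms @ 4 + 569.62ms (3/4)
10. 3607.595ms @ 19/4 + 189.873ms (1/4)
11. 3797.468ms @ 5 + 151.899ms (1/5)
12. 3949.367ms @ 26/5 + 151.899ms (1/5)
13. 4101.266ms @ 27/5 + 151.899ms (1/5)
14. 4253.165ms @ 28/5 + 151.899ms (1/5)
15. 4405.063ms @ 29/5 + 151.899ms (1/5)

note 10 onset = 19/4b = 3607.595ms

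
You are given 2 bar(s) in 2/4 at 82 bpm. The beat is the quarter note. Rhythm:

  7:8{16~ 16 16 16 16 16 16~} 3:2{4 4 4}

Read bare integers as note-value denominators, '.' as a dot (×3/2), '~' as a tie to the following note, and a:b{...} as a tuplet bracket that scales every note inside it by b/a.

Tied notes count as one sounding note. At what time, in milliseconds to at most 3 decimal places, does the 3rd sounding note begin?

1. 0.0ms @ 0 + 418.118ms (4/7)
2. 418.118ms @ 4/7 + 209.059ms (2/7)
3. 627.178ms @ 6/7 + 209.059ms (2/7)
4. 836.237ms @ 8/7 + 209.059ms (2/7)
5. 1045.296ms @ 10/7 + 209.059ms (2/7)
6. 1254.355ms @ 12/7 + 696.864ms (20/21)
7. 1951.22ms @ 8/3 + 487.805ms (2/3)
8. 2439.024ms @ 10/3 + 487.805ms (2/3)

note 3 onset = 6/7b = 627.178ms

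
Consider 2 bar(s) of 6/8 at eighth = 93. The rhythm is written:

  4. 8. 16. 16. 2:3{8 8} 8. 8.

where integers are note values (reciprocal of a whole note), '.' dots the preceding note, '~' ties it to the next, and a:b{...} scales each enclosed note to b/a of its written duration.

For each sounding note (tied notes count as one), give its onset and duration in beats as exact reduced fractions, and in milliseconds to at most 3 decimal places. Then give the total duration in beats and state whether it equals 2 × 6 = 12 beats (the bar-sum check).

1) 0.0ms=0b +1935.484ms=3b
2) 1935.484ms=3b +967.742ms=3/2b
3) 2903.226ms=9/2b +483.871ms=3/4b
4) 3387.097ms=21/4b +483.871ms=3/4b
5) 3870.968ms=6b +967.742ms=3/2b
6) 4838.71ms=15/2b +967.742ms=3/2b
7) 5806.452ms=9b +967.742ms=3/2b
8) 6774.194ms=21/2b +967.742ms=3/2b
Σ=12b of 12 (93bpm 6/8) — PASS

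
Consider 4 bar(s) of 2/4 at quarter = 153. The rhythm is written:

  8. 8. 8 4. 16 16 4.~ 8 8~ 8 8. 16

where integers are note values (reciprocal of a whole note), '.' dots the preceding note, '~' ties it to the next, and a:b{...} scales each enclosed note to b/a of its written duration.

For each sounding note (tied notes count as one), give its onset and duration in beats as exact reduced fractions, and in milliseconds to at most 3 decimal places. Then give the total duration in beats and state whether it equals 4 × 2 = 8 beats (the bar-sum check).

1) 0.0ms=0b +294.118ms=3/4b
2) 294.118ms=3/4b +294.118ms=3/4b
3) 588.235ms=3/2b +196.078ms=1/2b
4) 784.314ms=2b +588.235ms=3/2b
5) 1372.549ms=7/2b +98.039ms=1/4b
6) 1470.588ms=15/4b +98.039ms=1/4b
7) 1568.627ms=4b +784.314ms=2b
8) 2352.941ms=6b +392.157ms=1b
9) 2745.098ms=7b +294.118ms=3/4b
10) 3039.216ms=31/4b +98.039ms=1/4b
Σ=8b of 8 (153bpm 2/4) — PASS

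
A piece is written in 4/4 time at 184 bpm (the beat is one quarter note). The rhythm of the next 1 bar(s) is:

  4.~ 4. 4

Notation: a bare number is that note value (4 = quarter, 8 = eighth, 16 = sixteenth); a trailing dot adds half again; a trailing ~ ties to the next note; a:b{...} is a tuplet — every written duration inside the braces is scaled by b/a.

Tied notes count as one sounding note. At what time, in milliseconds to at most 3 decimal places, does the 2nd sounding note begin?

1. 0.0ms @ 0 + 978.261ms (3)
2. 978.261ms @ 3 + 326.087ms (1)

note 2 onset = 3b = 978.261ms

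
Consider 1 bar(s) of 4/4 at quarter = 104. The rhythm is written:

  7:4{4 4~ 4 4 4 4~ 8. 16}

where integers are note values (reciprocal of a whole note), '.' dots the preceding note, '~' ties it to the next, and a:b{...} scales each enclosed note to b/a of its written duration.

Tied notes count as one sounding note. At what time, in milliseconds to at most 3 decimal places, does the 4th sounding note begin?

1. 0.0ms @ 0 + 329.67ms (4/7)
2. 329.67ms @ 4/7 + 659.341ms (8/7)
3. 989.011ms @ 12/7 + 329.67ms (4/7)
4. 1318.681ms @ 16/7 + 329.67ms (4/7)
5. 1648.352ms @ 20/7 + 576.923ms (1)
6. 2225.275ms @ 27/7 + 82.418ms (1/7)

note 4 onset = 16/7b = 1318.681ms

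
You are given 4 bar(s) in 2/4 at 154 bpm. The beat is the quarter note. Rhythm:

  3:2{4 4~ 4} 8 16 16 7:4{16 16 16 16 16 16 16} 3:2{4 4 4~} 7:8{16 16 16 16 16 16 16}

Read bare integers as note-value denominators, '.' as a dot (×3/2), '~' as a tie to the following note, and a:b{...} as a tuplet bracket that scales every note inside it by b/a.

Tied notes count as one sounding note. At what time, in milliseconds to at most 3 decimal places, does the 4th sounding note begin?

1. 0.0ms @ 0 + 259.74ms (2/3)
2. 259.74ms @ 2/3 + 519.481ms (4/3)
3. 779.221ms @ 2 + 194.805ms (1/2)
4. 974.026ms @ 5/2 + 97.403ms (1/4)
5. 1071.429ms @ 11/4 + 97.403ms (1/4)
6. 1168.831ms @ 3 + 55.659ms (1/7)
7. 1224.49ms @ 22/7 + 55.659ms (1/7)
8. 1280.148ms @ 23/7 + 55.659ms (1/7)
9. 1335.807ms @ 24/7 + 55.659ms (1/7)
10. 1391.466ms @ 25/7 + 55.659ms (1/7)
11. 1447.124ms @ 26/7 + 55.659ms (1/7)
12. 1502.783ms @ 27/7 + 55.659ms (1/7)
13. 1558.442ms @ 4 + 259.74ms (2/3)
14. 1818.182ms @ 14/3 + 259.74ms (2/3)
15. 2077.922ms @ 16/3 + 371.058ms (20/21)
16. 2448.98ms @ 44/7 + 111.317ms (2/7)
17. 2560.297ms @ 46/7 + 111.317ms (2/7)
18. 2671.614ms @ 48/7 + 111.317ms (2/7)
19. 2782.931ms @ 50/7 + 111.317ms (2/7)
20. 2894.249ms @ 52/7 + 111.317ms (2/7)
21. 3005.566ms @ 54/7 + 111.317ms (2/7)

note 4 onset = 5/2b = 974.026ms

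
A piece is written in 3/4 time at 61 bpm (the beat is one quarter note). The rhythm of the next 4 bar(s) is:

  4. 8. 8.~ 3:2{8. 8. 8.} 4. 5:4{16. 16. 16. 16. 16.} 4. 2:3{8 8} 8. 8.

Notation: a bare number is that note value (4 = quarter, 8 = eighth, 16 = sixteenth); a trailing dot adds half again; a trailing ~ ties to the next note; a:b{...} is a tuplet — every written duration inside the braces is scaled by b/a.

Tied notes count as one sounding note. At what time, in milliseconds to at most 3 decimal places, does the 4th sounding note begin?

1. 0.0ms @ 0 + 1475.41ms (3/2)
2. 1475.41ms @ 3/2 + 737.705ms (3/4)
3. 2213.115ms @ 9/4 + 1229.508ms (5/4)
4. 3442.623ms @ 7/2 + 491.803ms (1/2)
5. 3934.426ms @ 4 + 491.803ms (1/2)
6. 4426.23ms @ 9/2 + 1475.41ms (3/2)
7. 5901.639ms @ 6 + 295.082ms (3/10)
8. 6196.721ms @ 63/10 + 295.082ms (3/10)
9. 6491.803ms @ 33/5 + 295.082ms (3/10)
10. 6786.885ms @ 69/10 + 295.082ms (3/10)
11. 7081.967ms @ 36/5 + 295.082ms (3/10)
12. 7377.049ms @ 15/2 + 1475.41ms (3/2)
13. 8852.459ms @ 9 + 737.705ms (3/4)
14. 9590.164ms @ 39/4 + 737.705ms (3/4)
15. 10327.869ms @ 21/2 + 737.705ms (3/4)
16. 11065.574ms @ 45/4 + 737.705ms (3/4)

note 4 onset = 7/2b = 3442.623ms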